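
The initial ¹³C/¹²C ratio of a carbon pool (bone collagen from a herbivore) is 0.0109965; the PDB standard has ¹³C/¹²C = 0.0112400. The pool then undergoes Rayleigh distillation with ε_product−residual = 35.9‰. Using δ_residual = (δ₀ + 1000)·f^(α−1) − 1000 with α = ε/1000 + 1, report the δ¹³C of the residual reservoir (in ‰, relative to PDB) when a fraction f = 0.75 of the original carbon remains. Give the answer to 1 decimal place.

-31.7‰

δ₀ = (0.0109965/0.0112400 − 1)×1000 = (0.978336 − 1)×1000 = -21.664‰
α − 1 = ε/1000 = 0.0359
f^(α−1) = 0.75^(0.0359) = 0.989725
δ_res = (-21.664 + 1000) × 0.989725 − 1000 = 968.284 − 1000 = -31.72‰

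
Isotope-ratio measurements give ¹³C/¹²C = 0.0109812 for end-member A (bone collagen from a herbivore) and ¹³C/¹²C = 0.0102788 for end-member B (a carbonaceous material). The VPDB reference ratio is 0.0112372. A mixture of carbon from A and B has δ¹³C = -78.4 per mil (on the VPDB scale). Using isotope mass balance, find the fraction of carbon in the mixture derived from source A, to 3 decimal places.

0.110

δ_A = (0.0109812/0.0112372 − 1)×1000 = (0.977219 − 1)×1000 = -22.781 per mil
δ_B = (0.0102788/0.0112372 − 1)×1000 = (0.914712 − 1)×1000 = -85.288 per mil
f_A = (δ_mix − δ_B)/(δ_A − δ_B) = (-78.4 − (-85.288))/(-22.781 − (-85.288))
f_A = 6.888 / 62.507 = 0.1102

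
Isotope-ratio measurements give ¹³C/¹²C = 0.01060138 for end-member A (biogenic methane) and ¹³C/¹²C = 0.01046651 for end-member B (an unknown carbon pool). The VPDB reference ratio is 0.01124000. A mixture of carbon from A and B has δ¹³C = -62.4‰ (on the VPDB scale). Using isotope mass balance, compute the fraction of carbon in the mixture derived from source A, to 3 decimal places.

0.535

δ_A = (0.01060138/0.01124000 − 1)×1000 = (0.943183 − 1)×1000 = -56.817‰
δ_B = (0.01046651/0.01124000 − 1)×1000 = (0.931184 − 1)×1000 = -68.816‰
f_A = (δ_mix − δ_B)/(δ_A − δ_B) = (-62.4 − (-68.816))/(-56.817 − (-68.816))
f_A = 6.416 / 11.999 = 0.5347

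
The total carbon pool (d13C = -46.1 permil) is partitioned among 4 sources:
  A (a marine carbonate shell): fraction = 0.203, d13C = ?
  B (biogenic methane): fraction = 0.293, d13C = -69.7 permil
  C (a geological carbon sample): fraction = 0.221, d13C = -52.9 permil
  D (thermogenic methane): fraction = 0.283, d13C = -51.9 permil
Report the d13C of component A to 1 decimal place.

3.5 permil

Isotope mass balance: δ_bulk = Σ fᵢ·δᵢ.
-46.1 = 0.203×δ_A + 0.293×(-69.7) + 0.221×(-52.9) + 0.283×(-51.9)
0.203·δ_A = -46.1 − (-46.801) = 0.701
δ_A = 0.701 / 0.203 = 3.45 permil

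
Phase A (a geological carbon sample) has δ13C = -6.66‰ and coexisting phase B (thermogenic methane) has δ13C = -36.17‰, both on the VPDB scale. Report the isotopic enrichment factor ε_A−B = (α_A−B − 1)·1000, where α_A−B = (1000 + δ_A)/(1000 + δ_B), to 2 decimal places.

α_A−B = (1000 + -6.66) / (1000 + -36.17) = 993.34 / 963.83 = 1.030617
ε_A−B = (1.030617 − 1) × 1000 = 30.617‰
(The approximation ε ≈ δ_A − δ_B would give 29.51‰.)

30.62‰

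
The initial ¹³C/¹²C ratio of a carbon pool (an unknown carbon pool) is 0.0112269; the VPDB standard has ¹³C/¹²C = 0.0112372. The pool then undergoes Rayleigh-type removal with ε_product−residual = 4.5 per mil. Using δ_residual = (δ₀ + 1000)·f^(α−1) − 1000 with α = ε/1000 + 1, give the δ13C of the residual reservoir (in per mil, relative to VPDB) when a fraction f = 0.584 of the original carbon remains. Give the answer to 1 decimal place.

-3.3 per mil

δ₀ = (0.0112269/0.0112372 − 1)×1000 = (0.999083 − 1)×1000 = -0.917 per mil
α − 1 = ε/1000 = 0.0045
f^(α−1) = 0.584^(0.0045) = 0.997583
δ_res = (-0.917 + 1000) × 0.997583 − 1000 = 996.668 − 1000 = -3.33 per mil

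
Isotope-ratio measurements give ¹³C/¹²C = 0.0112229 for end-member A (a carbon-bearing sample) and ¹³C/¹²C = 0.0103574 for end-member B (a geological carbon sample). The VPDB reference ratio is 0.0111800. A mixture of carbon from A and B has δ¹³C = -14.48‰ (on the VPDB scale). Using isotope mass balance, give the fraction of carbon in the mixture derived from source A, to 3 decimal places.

0.763

δ_A = (0.0112229/0.0111800 − 1)×1000 = (1.003837 − 1)×1000 = 3.837‰
δ_B = (0.0103574/0.0111800 − 1)×1000 = (0.926422 − 1)×1000 = -73.578‰
f_A = (δ_mix − δ_B)/(δ_A − δ_B) = (-14.48 − (-73.578))/(3.837 − (-73.578))
f_A = 59.098 / 77.415 = 0.7634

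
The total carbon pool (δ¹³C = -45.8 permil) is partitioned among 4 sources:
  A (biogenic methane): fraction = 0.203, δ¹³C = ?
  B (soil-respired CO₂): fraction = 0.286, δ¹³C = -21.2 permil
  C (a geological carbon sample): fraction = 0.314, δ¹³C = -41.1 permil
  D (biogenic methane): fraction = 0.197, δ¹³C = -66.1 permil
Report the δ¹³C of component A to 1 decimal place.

Isotope mass balance: δ_bulk = Σ fᵢ·δᵢ.
-45.8 = 0.203×δ_A + 0.286×(-21.2) + 0.314×(-41.1) + 0.197×(-66.1)
0.203·δ_A = -45.8 − (-31.990) = -13.810
δ_A = -13.810 / 0.203 = -68.03 permil

-68.0 permil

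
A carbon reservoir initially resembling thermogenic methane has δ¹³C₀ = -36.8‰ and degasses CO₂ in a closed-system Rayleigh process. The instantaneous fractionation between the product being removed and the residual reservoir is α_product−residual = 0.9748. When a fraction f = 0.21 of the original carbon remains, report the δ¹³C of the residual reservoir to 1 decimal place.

1.8‰

Rayleigh residual: δ_res = (δ₀ + 1000)·f^(α−1) − 1000
α − 1 = -0.02520
f^(α−1) = 0.21^(-0.02520) = 1.040112
δ_res = (-36.8 + 1000) × 1.040112 − 1000 = 1001.836 − 1000 = 1.84‰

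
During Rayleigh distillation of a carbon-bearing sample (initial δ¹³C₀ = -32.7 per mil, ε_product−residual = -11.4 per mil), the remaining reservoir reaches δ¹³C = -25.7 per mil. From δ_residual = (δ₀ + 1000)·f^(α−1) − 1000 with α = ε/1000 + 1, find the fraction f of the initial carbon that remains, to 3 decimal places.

α − 1 = ε/1000 = -0.0114
(δ_res + 1000)/(δ₀ + 1000) = (-25.7 + 1000)/(-32.7 + 1000) = 974.3/967.3 = 1.007237
f = 1.007237^(1/-0.0114) = exp(ln(1.007237)/-0.0114) = exp(0.00721/-0.0114)
f = exp(-0.6325) = 0.5313

0.531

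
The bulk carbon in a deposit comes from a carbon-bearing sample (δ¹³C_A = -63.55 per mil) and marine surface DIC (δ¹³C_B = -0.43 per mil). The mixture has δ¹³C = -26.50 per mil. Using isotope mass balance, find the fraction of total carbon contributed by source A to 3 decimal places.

δ_mix = f_A·δ_A + (1 − f_A)·δ_B  ⇒  f_A = (δ_mix − δ_B)/(δ_A − δ_B)
f_A = (-26.50 − (-0.43)) / (-63.55 − (-0.43))
f_A = -26.07 / -63.12 = 0.4130

0.413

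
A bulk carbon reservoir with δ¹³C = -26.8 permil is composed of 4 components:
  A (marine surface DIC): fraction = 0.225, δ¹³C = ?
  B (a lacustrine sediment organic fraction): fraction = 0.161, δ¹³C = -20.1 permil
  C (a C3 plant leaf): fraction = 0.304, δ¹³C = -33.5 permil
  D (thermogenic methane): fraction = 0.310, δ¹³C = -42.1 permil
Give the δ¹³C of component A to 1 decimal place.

Isotope mass balance: δ_bulk = Σ fᵢ·δᵢ.
-26.8 = 0.225×δ_A + 0.161×(-20.1) + 0.304×(-33.5) + 0.310×(-42.1)
0.225·δ_A = -26.8 − (-26.471) = -0.329
δ_A = -0.329 / 0.225 = -1.46 permil

-1.5 permil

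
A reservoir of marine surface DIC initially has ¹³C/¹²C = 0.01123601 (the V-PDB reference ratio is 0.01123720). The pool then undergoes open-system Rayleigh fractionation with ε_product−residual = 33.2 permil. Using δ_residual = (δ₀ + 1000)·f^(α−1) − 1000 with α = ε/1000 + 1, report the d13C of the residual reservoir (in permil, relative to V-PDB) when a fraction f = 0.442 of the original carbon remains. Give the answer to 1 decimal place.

-26.8 permil

δ₀ = (0.01123601/0.01123720 − 1)×1000 = (0.999894 − 1)×1000 = -0.106 permil
α − 1 = ε/1000 = 0.0332
f^(α−1) = 0.442^(0.0332) = 0.973258
δ_res = (-0.106 + 1000) × 0.973258 − 1000 = 973.155 − 1000 = -26.84 permil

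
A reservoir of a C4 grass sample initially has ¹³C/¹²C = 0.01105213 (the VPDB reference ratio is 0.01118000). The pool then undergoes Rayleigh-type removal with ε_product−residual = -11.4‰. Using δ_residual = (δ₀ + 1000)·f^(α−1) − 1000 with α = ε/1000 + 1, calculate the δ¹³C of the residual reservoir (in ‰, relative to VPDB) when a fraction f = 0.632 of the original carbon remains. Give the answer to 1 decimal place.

δ₀ = (0.01105213/0.01118000 − 1)×1000 = (0.988563 − 1)×1000 = -11.437‰
α − 1 = ε/1000 = -0.0114
f^(α−1) = 0.632^(-0.0114) = 1.005245
δ_res = (-11.437 + 1000) × 1.005245 − 1000 = 993.747 − 1000 = -6.25‰

-6.3‰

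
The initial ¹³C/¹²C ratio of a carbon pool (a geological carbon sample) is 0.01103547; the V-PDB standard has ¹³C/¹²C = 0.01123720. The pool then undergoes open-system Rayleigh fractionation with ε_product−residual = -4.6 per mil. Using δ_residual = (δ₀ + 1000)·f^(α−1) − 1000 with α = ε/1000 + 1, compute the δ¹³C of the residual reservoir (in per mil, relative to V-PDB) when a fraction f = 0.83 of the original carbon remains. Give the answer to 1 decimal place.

δ₀ = (0.01103547/0.01123720 − 1)×1000 = (0.982048 − 1)×1000 = -17.952 per mil
α − 1 = ε/1000 = -0.0046
f^(α−1) = 0.83^(-0.0046) = 1.000857
δ_res = (-17.952 + 1000) × 1.000857 − 1000 = 982.890 − 1000 = -17.11 per mil

-17.1 per mil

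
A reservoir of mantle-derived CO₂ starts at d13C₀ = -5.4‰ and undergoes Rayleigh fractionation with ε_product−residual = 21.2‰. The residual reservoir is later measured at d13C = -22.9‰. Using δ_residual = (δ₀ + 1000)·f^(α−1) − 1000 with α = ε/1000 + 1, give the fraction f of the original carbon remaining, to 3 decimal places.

0.433

α − 1 = ε/1000 = 0.0212
(δ_res + 1000)/(δ₀ + 1000) = (-22.9 + 1000)/(-5.4 + 1000) = 977.1/994.6 = 0.982405
f = 0.982405^(1/0.0212) = exp(ln(0.982405)/0.0212) = exp(-0.01775/0.0212)
f = exp(-0.8373) = 0.4329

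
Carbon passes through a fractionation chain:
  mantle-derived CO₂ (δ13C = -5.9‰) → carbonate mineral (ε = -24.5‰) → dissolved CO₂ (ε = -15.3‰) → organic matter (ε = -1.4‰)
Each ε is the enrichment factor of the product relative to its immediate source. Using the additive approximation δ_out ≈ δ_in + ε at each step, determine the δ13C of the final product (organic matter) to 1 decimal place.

step 1: δ ≈ -5.9 + (-24.5) = -30.4‰
step 2: δ ≈ -30.4 + (-15.3) = -45.7‰
step 3: δ ≈ -45.7 + (-1.4) = -47.1‰

-47.1‰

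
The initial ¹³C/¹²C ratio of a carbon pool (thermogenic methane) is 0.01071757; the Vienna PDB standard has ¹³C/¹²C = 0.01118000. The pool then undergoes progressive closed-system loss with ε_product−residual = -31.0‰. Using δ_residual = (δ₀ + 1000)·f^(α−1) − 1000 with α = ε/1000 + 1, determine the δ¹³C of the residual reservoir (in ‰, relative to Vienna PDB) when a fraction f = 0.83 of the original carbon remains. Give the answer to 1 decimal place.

-35.8‰

δ₀ = (0.01071757/0.01118000 − 1)×1000 = (0.958638 − 1)×1000 = -41.362‰
α − 1 = ε/1000 = -0.0310
f^(α−1) = 0.83^(-0.0310) = 1.005793
δ_res = (-41.362 + 1000) × 1.005793 − 1000 = 964.191 − 1000 = -35.81‰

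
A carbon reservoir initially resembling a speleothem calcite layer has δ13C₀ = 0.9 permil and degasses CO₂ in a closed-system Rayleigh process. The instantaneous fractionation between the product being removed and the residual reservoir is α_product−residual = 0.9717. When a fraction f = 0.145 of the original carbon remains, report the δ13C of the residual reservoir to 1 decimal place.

Rayleigh residual: δ_res = (δ₀ + 1000)·f^(α−1) − 1000
α − 1 = -0.02830
f^(α−1) = 0.145^(-0.02830) = 1.056169
δ_res = (0.9 + 1000) × 1.056169 − 1000 = 1057.119 − 1000 = 57.12 permil

57.1 permil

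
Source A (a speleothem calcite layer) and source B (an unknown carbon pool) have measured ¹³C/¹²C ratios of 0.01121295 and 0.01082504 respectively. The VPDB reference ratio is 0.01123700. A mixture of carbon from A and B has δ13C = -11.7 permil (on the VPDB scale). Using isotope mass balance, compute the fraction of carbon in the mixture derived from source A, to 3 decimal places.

0.723

δ_A = (0.01121295/0.01123700 − 1)×1000 = (0.997860 − 1)×1000 = -2.140 permil
δ_B = (0.01082504/0.01123700 − 1)×1000 = (0.963339 − 1)×1000 = -36.661 permil
f_A = (δ_mix − δ_B)/(δ_A − δ_B) = (-11.7 − (-36.661))/(-2.140 − (-36.661))
f_A = 24.961 / 34.521 = 0.7231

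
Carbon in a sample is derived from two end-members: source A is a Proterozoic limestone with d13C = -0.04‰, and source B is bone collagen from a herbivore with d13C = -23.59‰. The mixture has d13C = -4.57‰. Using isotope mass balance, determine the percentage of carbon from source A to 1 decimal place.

80.8%

δ_mix = f_A·δ_A + (1 − f_A)·δ_B  ⇒  f_A = (δ_mix − δ_B)/(δ_A − δ_B)
f_A = (-4.57 − (-23.59)) / (-0.04 − (-23.59))
f_A = 19.02 / 23.55 = 0.8076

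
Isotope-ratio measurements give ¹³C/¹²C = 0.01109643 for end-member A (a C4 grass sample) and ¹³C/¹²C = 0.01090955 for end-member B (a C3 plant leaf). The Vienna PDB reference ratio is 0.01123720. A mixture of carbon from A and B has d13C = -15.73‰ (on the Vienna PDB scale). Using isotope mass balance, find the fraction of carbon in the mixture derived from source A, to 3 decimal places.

0.807

δ_A = (0.01109643/0.01123720 − 1)×1000 = (0.987473 − 1)×1000 = -12.527‰
δ_B = (0.01090955/0.01123720 − 1)×1000 = (0.970842 − 1)×1000 = -29.158‰
f_A = (δ_mix − δ_B)/(δ_A − δ_B) = (-15.73 − (-29.158))/(-12.527 − (-29.158))
f_A = 13.428 / 16.630 = 0.8074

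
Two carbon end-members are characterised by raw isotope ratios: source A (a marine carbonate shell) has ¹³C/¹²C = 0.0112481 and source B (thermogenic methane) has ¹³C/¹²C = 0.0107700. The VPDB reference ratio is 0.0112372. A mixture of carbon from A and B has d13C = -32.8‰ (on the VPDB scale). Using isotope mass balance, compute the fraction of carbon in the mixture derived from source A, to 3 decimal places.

0.206

δ_A = (0.0112481/0.0112372 − 1)×1000 = (1.000970 − 1)×1000 = 0.970‰
δ_B = (0.0107700/0.0112372 − 1)×1000 = (0.958424 − 1)×1000 = -41.576‰
f_A = (δ_mix − δ_B)/(δ_A − δ_B) = (-32.8 − (-41.576))/(0.970 − (-41.576))
f_A = 8.776 / 42.546 = 0.2063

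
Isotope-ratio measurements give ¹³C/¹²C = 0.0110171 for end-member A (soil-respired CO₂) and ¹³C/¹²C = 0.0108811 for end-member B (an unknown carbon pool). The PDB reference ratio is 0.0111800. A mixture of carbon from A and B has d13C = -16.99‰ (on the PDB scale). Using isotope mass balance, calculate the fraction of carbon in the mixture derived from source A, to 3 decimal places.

δ_A = (0.0110171/0.0111800 − 1)×1000 = (0.985429 − 1)×1000 = -14.571‰
δ_B = (0.0108811/0.0111800 − 1)×1000 = (0.973265 − 1)×1000 = -26.735‰
f_A = (δ_mix − δ_B)/(δ_A − δ_B) = (-16.99 − (-26.735))/(-14.571 − (-26.735))
f_A = 9.745 / 12.165 = 0.8011

0.801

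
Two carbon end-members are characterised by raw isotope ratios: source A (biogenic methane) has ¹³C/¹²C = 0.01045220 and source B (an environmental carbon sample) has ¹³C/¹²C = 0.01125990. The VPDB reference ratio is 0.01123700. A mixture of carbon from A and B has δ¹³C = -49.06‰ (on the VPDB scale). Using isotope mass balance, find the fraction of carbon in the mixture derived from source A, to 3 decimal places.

0.711

δ_A = (0.01045220/0.01123700 − 1)×1000 = (0.930159 − 1)×1000 = -69.841‰
δ_B = (0.01125990/0.01123700 − 1)×1000 = (1.002038 − 1)×1000 = 2.038‰
f_A = (δ_mix − δ_B)/(δ_A − δ_B) = (-49.06 − (2.038))/(-69.841 − (2.038))
f_A = -51.098 / -71.879 = 0.7109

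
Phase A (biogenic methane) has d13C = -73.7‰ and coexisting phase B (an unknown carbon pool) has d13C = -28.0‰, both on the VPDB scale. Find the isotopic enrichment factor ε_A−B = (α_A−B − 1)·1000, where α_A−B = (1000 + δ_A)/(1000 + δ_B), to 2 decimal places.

α_A−B = (1000 + -73.7) / (1000 + -28.0) = 926.3 / 972.0 = 0.952984
ε_A−B = (0.952984 − 1) × 1000 = -47.016‰
(The approximation ε ≈ δ_A − δ_B would give -45.7‰.)

-47.02‰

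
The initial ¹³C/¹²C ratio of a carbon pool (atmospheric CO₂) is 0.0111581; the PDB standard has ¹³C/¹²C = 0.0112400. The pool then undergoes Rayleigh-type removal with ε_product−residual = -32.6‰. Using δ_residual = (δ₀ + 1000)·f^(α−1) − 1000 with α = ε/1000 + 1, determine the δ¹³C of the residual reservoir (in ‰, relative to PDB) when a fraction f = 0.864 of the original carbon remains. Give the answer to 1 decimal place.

δ₀ = (0.0111581/0.0112400 − 1)×1000 = (0.992714 − 1)×1000 = -7.286‰
α − 1 = ε/1000 = -0.0326
f^(α−1) = 0.864^(-0.0326) = 1.004777
δ_res = (-7.286 + 1000) × 1.004777 − 1000 = 997.456 − 1000 = -2.54‰

-2.5‰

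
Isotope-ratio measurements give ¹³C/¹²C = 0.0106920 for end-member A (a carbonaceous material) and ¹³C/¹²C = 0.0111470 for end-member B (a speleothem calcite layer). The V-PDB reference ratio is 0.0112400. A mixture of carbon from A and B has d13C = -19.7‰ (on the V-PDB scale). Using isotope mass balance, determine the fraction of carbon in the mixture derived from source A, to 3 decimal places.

0.282

δ_A = (0.0106920/0.0112400 − 1)×1000 = (0.951246 − 1)×1000 = -48.754‰
δ_B = (0.0111470/0.0112400 − 1)×1000 = (0.991726 − 1)×1000 = -8.274‰
f_A = (δ_mix − δ_B)/(δ_A − δ_B) = (-19.7 − (-8.274))/(-48.754 − (-8.274))
f_A = -11.426 / -40.480 = 0.2823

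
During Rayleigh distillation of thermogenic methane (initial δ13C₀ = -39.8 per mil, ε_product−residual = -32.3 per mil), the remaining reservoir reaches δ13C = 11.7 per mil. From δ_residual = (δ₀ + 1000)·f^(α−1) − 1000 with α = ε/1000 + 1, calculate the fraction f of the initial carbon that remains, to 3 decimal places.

α − 1 = ε/1000 = -0.0323
(δ_res + 1000)/(δ₀ + 1000) = (11.7 + 1000)/(-39.8 + 1000) = 1011.7/960.2 = 1.053635
f = 1.053635^(1/-0.0323) = exp(ln(1.053635)/-0.0323) = exp(0.05225/-0.0323)
f = exp(-1.6175) = 0.1984

0.198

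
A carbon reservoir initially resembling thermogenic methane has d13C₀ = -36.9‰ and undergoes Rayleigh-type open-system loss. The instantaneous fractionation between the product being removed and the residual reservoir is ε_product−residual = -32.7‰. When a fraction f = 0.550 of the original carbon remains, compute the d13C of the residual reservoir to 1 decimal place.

-17.9‰

Rayleigh residual: δ_res = (δ₀ + 1000)·f^(α−1) − 1000
α = ε/1000 + 1 = 0.96730, so α − 1 = -0.03270
f^(α−1) = 0.550^(-0.03270) = 1.019742
δ_res = (-36.9 + 1000) × 1.019742 − 1000 = 982.113 − 1000 = -17.89‰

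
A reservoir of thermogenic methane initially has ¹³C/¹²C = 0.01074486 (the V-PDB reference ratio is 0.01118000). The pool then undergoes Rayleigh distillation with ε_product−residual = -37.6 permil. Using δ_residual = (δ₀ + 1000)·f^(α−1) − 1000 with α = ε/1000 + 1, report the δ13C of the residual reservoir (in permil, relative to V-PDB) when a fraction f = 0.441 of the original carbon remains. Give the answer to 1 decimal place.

δ₀ = (0.01074486/0.01118000 − 1)×1000 = (0.961079 − 1)×1000 = -38.921 permil
α − 1 = ε/1000 = -0.0376
f^(α−1) = 0.441^(-0.0376) = 1.031262
δ_res = (-38.921 + 1000) × 1.031262 − 1000 = 991.124 − 1000 = -8.88 permil

-8.9 permil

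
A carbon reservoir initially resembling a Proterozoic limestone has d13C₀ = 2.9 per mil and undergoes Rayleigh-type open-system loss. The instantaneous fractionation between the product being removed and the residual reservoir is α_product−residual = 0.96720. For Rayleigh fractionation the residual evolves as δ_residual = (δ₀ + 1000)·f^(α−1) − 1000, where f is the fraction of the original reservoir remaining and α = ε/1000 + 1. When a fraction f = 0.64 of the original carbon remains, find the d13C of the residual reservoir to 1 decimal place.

Rayleigh residual: δ_res = (δ₀ + 1000)·f^(α−1) − 1000
α − 1 = -0.03280
f^(α−1) = 0.64^(-0.03280) = 1.014746
δ_res = (2.9 + 1000) × 1.014746 − 1000 = 1017.689 − 1000 = 17.69 per mil

17.7 per mil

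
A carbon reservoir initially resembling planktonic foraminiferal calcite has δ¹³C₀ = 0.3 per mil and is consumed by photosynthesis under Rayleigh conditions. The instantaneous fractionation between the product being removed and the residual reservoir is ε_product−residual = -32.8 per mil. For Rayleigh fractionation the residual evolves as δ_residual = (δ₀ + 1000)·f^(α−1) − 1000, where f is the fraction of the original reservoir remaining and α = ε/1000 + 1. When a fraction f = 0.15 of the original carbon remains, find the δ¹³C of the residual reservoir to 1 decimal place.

64.5 per mil

Rayleigh residual: δ_res = (δ₀ + 1000)·f^(α−1) − 1000
α = ε/1000 + 1 = 0.96720, so α − 1 = -0.03280
f^(α−1) = 0.15^(-0.03280) = 1.064202
δ_res = (0.3 + 1000) × 1.064202 − 1000 = 1064.522 − 1000 = 64.52 per mil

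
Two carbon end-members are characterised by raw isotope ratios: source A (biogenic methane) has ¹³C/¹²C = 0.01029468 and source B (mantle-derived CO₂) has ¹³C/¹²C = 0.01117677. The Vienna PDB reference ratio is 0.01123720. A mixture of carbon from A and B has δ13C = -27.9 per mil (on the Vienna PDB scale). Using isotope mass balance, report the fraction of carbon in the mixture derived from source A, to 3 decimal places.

δ_A = (0.01029468/0.01123720 − 1)×1000 = (0.916125 − 1)×1000 = -83.875 per mil
δ_B = (0.01117677/0.01123720 − 1)×1000 = (0.994622 − 1)×1000 = -5.378 per mil
f_A = (δ_mix − δ_B)/(δ_A − δ_B) = (-27.9 − (-5.378))/(-83.875 − (-5.378))
f_A = -22.522 / -78.497 = 0.2869

0.287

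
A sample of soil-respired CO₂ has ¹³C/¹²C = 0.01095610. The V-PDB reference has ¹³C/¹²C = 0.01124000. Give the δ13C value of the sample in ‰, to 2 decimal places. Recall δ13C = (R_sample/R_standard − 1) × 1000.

-25.26‰

δ13C = (R_sample / R_standard − 1) × 1000
R_sample / R_standard = 0.01095610 / 0.01124000 = 0.974742
δ13C = (0.974742 − 1) × 1000 = -25.258‰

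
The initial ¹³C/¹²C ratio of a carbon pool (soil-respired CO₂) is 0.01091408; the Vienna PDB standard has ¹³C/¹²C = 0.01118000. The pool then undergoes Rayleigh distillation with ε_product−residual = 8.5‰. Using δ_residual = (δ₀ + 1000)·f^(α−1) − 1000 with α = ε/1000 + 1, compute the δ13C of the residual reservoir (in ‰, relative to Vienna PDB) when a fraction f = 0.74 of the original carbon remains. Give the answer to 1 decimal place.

δ₀ = (0.01091408/0.01118000 − 1)×1000 = (0.976215 − 1)×1000 = -23.785‰
α − 1 = ε/1000 = 0.0085
f^(α−1) = 0.74^(0.0085) = 0.997444
δ_res = (-23.785 + 1000) × 0.997444 − 1000 = 973.719 − 1000 = -26.28‰

-26.3‰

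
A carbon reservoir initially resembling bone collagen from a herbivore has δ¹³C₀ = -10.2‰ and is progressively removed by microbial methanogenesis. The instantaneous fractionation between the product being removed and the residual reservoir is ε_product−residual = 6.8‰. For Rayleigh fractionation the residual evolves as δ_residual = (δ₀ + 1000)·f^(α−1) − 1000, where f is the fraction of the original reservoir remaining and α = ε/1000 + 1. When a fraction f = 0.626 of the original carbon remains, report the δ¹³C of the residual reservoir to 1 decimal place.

Rayleigh residual: δ_res = (δ₀ + 1000)·f^(α−1) − 1000
α = ε/1000 + 1 = 1.00680, so α − 1 = 0.00680
f^(α−1) = 0.626^(0.00680) = 0.996820
δ_res = (-10.2 + 1000) × 0.996820 − 1000 = 986.652 − 1000 = -13.35‰

-13.3‰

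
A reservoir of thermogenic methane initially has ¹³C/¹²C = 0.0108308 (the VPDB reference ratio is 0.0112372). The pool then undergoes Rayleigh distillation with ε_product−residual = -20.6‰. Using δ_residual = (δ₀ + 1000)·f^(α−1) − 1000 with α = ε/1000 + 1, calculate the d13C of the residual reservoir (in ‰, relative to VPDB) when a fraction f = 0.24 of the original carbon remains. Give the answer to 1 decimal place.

δ₀ = (0.0108308/0.0112372 − 1)×1000 = (0.963834 − 1)×1000 = -36.166‰
α − 1 = ε/1000 = -0.0206
f^(α−1) = 0.24^(-0.0206) = 1.029835
δ_res = (-36.166 + 1000) × 1.029835 − 1000 = 992.590 − 1000 = -7.41‰

-7.4‰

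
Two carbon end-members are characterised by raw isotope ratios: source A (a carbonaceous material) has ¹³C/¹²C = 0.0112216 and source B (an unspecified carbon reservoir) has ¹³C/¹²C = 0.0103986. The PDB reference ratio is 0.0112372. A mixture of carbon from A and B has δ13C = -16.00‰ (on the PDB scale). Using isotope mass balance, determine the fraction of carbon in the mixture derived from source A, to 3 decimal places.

δ_A = (0.0112216/0.0112372 − 1)×1000 = (0.998612 − 1)×1000 = -1.388‰
δ_B = (0.0103986/0.0112372 − 1)×1000 = (0.925373 − 1)×1000 = -74.627‰
f_A = (δ_mix − δ_B)/(δ_A − δ_B) = (-16.00 − (-74.627))/(-1.388 − (-74.627))
f_A = 58.627 / 73.239 = 0.8005

0.800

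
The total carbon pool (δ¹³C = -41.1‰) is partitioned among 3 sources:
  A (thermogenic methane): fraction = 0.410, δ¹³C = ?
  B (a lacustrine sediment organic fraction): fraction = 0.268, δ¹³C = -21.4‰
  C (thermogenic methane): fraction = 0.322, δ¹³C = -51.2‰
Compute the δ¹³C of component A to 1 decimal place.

-46.0‰

Isotope mass balance: δ_bulk = Σ fᵢ·δᵢ.
-41.1 = 0.410×δ_A + 0.268×(-21.4) + 0.322×(-51.2)
0.410·δ_A = -41.1 − (-22.222) = -18.878
δ_A = -18.878 / 0.410 = -46.04‰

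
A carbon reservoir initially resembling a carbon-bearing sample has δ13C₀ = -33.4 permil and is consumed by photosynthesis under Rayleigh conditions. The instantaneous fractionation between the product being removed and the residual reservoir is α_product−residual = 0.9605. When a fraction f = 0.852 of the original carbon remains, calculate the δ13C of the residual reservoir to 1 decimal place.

-27.3 permil

Rayleigh residual: δ_res = (δ₀ + 1000)·f^(α−1) − 1000
α − 1 = -0.03950
f^(α−1) = 0.852^(-0.03950) = 1.006347
δ_res = (-33.4 + 1000) × 1.006347 − 1000 = 972.735 − 1000 = -27.27 permil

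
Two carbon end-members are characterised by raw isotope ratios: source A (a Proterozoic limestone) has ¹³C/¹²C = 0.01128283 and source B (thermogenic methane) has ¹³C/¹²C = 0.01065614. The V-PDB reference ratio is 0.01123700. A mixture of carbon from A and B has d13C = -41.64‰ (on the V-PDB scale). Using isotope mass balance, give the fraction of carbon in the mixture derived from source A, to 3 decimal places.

0.180

δ_A = (0.01128283/0.01123700 − 1)×1000 = (1.004078 − 1)×1000 = 4.078‰
δ_B = (0.01065614/0.01123700 − 1)×1000 = (0.948308 − 1)×1000 = -51.692‰
f_A = (δ_mix − δ_B)/(δ_A − δ_B) = (-41.64 − (-51.692))/(4.078 − (-51.692))
f_A = 10.052 / 55.770 = 0.1802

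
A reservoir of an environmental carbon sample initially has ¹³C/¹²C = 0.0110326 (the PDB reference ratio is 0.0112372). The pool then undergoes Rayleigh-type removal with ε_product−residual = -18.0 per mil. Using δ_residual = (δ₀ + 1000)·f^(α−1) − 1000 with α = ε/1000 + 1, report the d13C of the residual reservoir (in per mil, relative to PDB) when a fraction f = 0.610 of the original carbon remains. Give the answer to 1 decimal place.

-9.4 per mil

δ₀ = (0.0110326/0.0112372 − 1)×1000 = (0.981793 − 1)×1000 = -18.207 per mil
α − 1 = ε/1000 = -0.0180
f^(α−1) = 0.610^(-0.0180) = 1.008937
δ_res = (-18.207 + 1000) × 1.008937 − 1000 = 990.567 − 1000 = -9.43 per mil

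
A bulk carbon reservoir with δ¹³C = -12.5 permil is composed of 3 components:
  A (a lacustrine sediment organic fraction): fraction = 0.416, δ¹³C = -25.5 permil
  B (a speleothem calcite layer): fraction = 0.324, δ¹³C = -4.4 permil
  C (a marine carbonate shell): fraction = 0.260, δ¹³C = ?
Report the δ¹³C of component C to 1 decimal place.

Isotope mass balance: δ_bulk = Σ fᵢ·δᵢ.
-12.5 = 0.416×(-25.5) + 0.324×(-4.4) + 0.260×δ_C
0.260·δ_C = -12.5 − (-12.034) = -0.466
δ_C = -0.466 / 0.260 = -1.79 permil

-1.8 permil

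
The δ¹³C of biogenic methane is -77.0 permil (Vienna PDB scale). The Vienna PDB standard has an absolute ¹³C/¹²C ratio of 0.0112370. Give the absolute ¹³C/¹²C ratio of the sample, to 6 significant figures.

R_sample = R_standard × (δ¹³C/1000 + 1)
R_sample = 0.0112370 × (-77.0/1000 + 1) = 0.0112370 × 0.923000
R_sample = 0.0103718

0.0103718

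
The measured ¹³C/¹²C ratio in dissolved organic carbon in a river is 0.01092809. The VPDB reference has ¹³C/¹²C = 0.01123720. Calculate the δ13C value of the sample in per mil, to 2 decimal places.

-27.51 per mil

δ13C = (R_sample / R_standard − 1) × 1000
R_sample / R_standard = 0.01092809 / 0.01123720 = 0.972492
δ13C = (0.972492 − 1) × 1000 = -27.508 per mil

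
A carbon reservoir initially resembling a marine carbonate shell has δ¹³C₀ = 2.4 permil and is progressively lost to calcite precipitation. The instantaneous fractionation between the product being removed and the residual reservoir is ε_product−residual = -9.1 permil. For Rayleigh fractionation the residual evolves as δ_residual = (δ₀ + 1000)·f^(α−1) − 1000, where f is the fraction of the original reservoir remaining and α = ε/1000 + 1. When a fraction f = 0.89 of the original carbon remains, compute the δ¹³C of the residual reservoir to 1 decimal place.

3.5 permil

Rayleigh residual: δ_res = (δ₀ + 1000)·f^(α−1) − 1000
α = ε/1000 + 1 = 0.99090, so α − 1 = -0.00910
f^(α−1) = 0.89^(-0.00910) = 1.001061
δ_res = (2.4 + 1000) × 1.001061 − 1000 = 1003.464 − 1000 = 3.46 permil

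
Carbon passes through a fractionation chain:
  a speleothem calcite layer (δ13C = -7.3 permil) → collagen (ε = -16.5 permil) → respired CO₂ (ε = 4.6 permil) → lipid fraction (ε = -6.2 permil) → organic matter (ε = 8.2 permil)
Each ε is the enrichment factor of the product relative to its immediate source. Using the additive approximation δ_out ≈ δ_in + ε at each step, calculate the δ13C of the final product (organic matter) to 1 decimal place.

step 1: δ ≈ -7.3 + (-16.5) = -23.8 permil
step 2: δ ≈ -23.8 + (4.6) = -19.2 permil
step 3: δ ≈ -19.2 + (-6.2) = -25.4 permil
step 4: δ ≈ -25.4 + (8.2) = -17.2 permil

-17.2 permil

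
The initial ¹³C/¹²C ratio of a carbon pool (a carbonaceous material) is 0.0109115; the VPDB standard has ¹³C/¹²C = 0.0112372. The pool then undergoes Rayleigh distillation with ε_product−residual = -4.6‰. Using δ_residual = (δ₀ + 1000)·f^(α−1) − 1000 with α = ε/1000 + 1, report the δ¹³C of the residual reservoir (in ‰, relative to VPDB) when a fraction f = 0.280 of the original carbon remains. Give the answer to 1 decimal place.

δ₀ = (0.0109115/0.0112372 − 1)×1000 = (0.971016 − 1)×1000 = -28.984‰
α − 1 = ε/1000 = -0.0046
f^(α−1) = 0.280^(-0.0046) = 1.005873
δ_res = (-28.984 + 1000) × 1.005873 − 1000 = 976.719 − 1000 = -23.28‰

-23.3‰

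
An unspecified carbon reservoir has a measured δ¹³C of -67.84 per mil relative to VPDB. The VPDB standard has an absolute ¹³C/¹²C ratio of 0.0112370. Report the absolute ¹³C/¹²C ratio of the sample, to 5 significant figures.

0.010475

R_sample = R_standard × (δ¹³C/1000 + 1)
R_sample = 0.0112370 × (-67.84/1000 + 1) = 0.0112370 × 0.932160
R_sample = 0.0104747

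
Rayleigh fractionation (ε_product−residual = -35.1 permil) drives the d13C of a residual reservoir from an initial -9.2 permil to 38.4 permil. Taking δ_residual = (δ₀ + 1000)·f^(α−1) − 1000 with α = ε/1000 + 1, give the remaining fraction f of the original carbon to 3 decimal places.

α − 1 = ε/1000 = -0.0351
(δ_res + 1000)/(δ₀ + 1000) = (38.4 + 1000)/(-9.2 + 1000) = 1038.4/990.8 = 1.048042
f = 1.048042^(1/-0.0351) = exp(ln(1.048042)/-0.0351) = exp(0.04692/-0.0351)
f = exp(-1.3369) = 0.2627

0.263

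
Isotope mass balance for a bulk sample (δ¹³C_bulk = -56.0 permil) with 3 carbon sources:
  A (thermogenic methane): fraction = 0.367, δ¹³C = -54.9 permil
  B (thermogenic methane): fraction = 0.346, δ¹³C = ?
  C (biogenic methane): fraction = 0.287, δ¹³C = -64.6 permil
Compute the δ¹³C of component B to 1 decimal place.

Isotope mass balance: δ_bulk = Σ fᵢ·δᵢ.
-56.0 = 0.367×(-54.9) + 0.346×δ_B + 0.287×(-64.6)
0.346·δ_B = -56.0 − (-38.688) = -17.312
δ_B = -17.312 / 0.346 = -50.03 permil

-50.0 permil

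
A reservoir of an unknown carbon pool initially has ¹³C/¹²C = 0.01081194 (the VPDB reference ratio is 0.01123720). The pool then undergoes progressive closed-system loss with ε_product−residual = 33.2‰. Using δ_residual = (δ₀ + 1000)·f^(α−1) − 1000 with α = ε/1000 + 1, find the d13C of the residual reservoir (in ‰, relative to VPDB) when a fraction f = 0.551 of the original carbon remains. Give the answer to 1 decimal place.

-56.7‰

δ₀ = (0.01081194/0.01123720 − 1)×1000 = (0.962156 − 1)×1000 = -37.844‰
α − 1 = ε/1000 = 0.0332
f^(α−1) = 0.551^(0.0332) = 0.980407
δ_res = (-37.844 + 1000) × 0.980407 − 1000 = 943.304 − 1000 = -56.70‰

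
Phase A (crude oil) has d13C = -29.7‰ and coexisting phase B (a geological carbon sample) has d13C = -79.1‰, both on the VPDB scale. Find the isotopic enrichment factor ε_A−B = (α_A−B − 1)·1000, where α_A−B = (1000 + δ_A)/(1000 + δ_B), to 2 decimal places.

α_A−B = (1000 + -29.7) / (1000 + -79.1) = 970.3 / 920.9 = 1.053643
ε_A−B = (1.053643 − 1) × 1000 = 53.643‰
(The approximation ε ≈ δ_A − δ_B would give 49.4‰.)

53.64‰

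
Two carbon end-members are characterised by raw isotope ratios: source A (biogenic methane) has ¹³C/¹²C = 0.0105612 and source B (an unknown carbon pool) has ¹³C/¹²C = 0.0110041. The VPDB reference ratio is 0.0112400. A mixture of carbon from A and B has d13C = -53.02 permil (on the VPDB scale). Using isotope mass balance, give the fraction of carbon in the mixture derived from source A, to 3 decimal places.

δ_A = (0.0105612/0.0112400 − 1)×1000 = (0.939609 − 1)×1000 = -60.391 permil
δ_B = (0.0110041/0.0112400 − 1)×1000 = (0.979012 − 1)×1000 = -20.988 permil
f_A = (δ_mix − δ_B)/(δ_A − δ_B) = (-53.02 − (-20.988))/(-60.391 − (-20.988))
f_A = -32.032 / -39.404 = 0.8129

0.813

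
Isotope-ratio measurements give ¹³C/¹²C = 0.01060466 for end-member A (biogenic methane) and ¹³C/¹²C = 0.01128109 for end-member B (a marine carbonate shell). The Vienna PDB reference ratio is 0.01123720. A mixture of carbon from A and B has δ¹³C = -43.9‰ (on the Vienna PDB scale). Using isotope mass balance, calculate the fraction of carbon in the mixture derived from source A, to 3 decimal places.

0.794

δ_A = (0.01060466/0.01123720 − 1)×1000 = (0.943710 − 1)×1000 = -56.290‰
δ_B = (0.01128109/0.01123720 − 1)×1000 = (1.003906 − 1)×1000 = 3.906‰
f_A = (δ_mix − δ_B)/(δ_A − δ_B) = (-43.9 − (3.906))/(-56.290 − (3.906))
f_A = -47.806 / -60.196 = 0.7942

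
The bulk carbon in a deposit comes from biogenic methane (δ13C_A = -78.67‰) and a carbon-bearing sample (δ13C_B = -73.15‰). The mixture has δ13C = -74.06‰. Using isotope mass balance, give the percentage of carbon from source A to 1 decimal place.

16.5%

δ_mix = f_A·δ_A + (1 − f_A)·δ_B  ⇒  f_A = (δ_mix − δ_B)/(δ_A − δ_B)
f_A = (-74.06 − (-73.15)) / (-78.67 − (-73.15))
f_A = -0.91 / -5.52 = 0.1649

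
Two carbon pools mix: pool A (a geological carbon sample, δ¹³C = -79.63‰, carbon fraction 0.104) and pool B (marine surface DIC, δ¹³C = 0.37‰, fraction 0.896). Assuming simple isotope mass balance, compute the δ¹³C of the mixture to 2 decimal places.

δ_mix = f_A·δ_A + f_B·δ_B
δ_mix = 0.104 × (-79.63) + 0.896 × (0.37)
δ_mix = -8.282 + 0.332 = -7.950‰

-7.95‰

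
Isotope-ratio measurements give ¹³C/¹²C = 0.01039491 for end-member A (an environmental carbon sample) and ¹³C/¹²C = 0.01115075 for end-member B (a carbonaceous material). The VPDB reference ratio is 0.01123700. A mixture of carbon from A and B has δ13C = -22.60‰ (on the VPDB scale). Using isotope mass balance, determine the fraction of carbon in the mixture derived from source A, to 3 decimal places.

δ_A = (0.01039491/0.01123700 − 1)×1000 = (0.925061 − 1)×1000 = -74.939‰
δ_B = (0.01115075/0.01123700 − 1)×1000 = (0.992324 − 1)×1000 = -7.676‰
f_A = (δ_mix − δ_B)/(δ_A − δ_B) = (-22.60 − (-7.676))/(-74.939 − (-7.676))
f_A = -14.924 / -67.264 = 0.2219

0.222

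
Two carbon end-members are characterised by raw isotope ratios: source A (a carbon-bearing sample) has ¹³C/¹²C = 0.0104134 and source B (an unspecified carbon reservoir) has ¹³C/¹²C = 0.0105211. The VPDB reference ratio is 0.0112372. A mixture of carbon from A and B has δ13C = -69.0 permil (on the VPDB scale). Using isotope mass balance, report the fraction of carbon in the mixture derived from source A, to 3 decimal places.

δ_A = (0.0104134/0.0112372 − 1)×1000 = (0.926690 − 1)×1000 = -73.310 permil
δ_B = (0.0105211/0.0112372 − 1)×1000 = (0.936274 − 1)×1000 = -63.726 permil
f_A = (δ_mix − δ_B)/(δ_A − δ_B) = (-69.0 − (-63.726))/(-73.310 − (-63.726))
f_A = -5.274 / -9.584 = 0.5503

0.550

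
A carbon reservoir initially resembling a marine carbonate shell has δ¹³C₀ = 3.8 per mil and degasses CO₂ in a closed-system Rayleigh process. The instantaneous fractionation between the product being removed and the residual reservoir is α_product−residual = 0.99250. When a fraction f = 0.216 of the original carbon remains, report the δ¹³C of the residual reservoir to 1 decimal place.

15.4 per mil

Rayleigh residual: δ_res = (δ₀ + 1000)·f^(α−1) − 1000
α − 1 = -0.00750
f^(α−1) = 0.216^(-0.00750) = 1.011560
δ_res = (3.8 + 1000) × 1.011560 − 1000 = 1015.404 − 1000 = 15.40 per mil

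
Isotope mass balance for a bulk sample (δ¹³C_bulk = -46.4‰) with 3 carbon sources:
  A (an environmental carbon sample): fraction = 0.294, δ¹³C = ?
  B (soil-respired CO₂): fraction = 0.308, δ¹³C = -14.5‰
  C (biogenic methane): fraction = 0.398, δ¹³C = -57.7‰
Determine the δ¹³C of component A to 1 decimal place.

-64.5‰

Isotope mass balance: δ_bulk = Σ fᵢ·δᵢ.
-46.4 = 0.294×δ_A + 0.308×(-14.5) + 0.398×(-57.7)
0.294·δ_A = -46.4 − (-27.431) = -18.969
δ_A = -18.969 / 0.294 = -64.52‰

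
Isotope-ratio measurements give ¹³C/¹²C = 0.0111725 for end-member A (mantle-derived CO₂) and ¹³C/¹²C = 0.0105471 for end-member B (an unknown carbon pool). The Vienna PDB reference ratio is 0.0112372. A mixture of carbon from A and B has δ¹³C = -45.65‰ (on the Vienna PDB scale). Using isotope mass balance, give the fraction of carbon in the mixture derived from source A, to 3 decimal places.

δ_A = (0.0111725/0.0112372 − 1)×1000 = (0.994242 − 1)×1000 = -5.758‰
δ_B = (0.0105471/0.0112372 − 1)×1000 = (0.938588 − 1)×1000 = -61.412‰
f_A = (δ_mix − δ_B)/(δ_A − δ_B) = (-45.65 − (-61.412))/(-5.758 − (-61.412))
f_A = 15.762 / 55.654 = 0.2832

0.283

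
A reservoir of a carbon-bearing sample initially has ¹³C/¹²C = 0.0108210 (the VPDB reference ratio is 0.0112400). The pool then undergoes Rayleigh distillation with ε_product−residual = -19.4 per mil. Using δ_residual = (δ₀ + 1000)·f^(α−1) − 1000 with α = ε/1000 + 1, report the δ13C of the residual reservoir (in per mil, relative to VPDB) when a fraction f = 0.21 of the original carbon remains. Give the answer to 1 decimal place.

δ₀ = (0.0108210/0.0112400 − 1)×1000 = (0.962722 − 1)×1000 = -37.278 per mil
α − 1 = ε/1000 = -0.0194
f^(α−1) = 0.21^(-0.0194) = 1.030740
δ_res = (-37.278 + 1000) × 1.030740 − 1000 = 992.316 − 1000 = -7.68 per mil

-7.7 per mil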